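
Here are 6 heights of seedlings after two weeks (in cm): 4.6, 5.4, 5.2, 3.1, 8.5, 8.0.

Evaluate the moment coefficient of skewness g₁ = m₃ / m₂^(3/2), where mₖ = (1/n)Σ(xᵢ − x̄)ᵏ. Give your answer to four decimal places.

0.2141

x̄ = (4.6 + 5.4 + 5.2 + 3.1 + 8.5 + 8.0) / 6 = 5.8000
deviations (xᵢ − x̄): -1.2000, -0.4000, -0.6000, -2.7000, 2.7000, 2.2000
Σ(xᵢ − x̄)² = 21.3800 ⇒ m₂ = 21.3800/6 = 3.56333
Σ(xᵢ − x̄)³ = 8.6400 ⇒ m₃ = 8.6400/6 = 1.44000
m₂^(3/2) = 3.56333^(1.5) = 6.72643
g₁ = m₃ / m₂^(3/2) = 1.44000 / 6.72643 ≈ 0.2141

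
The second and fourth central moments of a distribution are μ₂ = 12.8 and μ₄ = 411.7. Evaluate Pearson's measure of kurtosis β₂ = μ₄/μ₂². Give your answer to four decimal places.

2.5128

μ₂² = 12.8² = 163.84000
μ₄/μ₂² = 411.7 / 163.84000 = 2.51282
β₂ ≈ 2.5128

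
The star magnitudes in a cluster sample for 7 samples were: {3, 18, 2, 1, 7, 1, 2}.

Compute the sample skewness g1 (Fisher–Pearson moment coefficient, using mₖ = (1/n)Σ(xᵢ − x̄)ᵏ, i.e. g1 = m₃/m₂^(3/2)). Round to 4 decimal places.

x̄ = (3 + 18 + 2 + 1 + 7 + 1 + 2) / 7 = 4.8571
deviations (xᵢ − x̄): -1.8571, 13.1429, -2.8571, -3.8571, 2.1429, -3.8571, -2.8571
Σ(xᵢ − x̄)² = 226.8571 ⇒ m₂ = 226.8571/7 = 32.40816
Σ(xᵢ − x̄)³ = 2112.2449 ⇒ m₃ = 2112.2449/7 = 301.74927
m₂^(3/2) = 32.40816^(1.5) = 184.49374
g1 = m₃ / m₂^(3/2) = 301.74927 / 184.49374 ≈ 1.6356

1.6356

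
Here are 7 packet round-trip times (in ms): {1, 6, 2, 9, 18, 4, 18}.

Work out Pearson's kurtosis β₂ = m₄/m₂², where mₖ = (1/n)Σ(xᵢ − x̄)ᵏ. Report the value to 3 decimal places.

1.692

x̄ = 8.2857
Σ(xᵢ − x̄)² = 305.4286 ⇒ m₂ = 43.63265
Σ(xᵢ − x̄)⁴ = 22554.0233 ⇒ m₄ = 3222.00333
m₂² = 1903.80841
β₂ = m₄/m₂² = 3222.00333 / 1903.80841 ≈ 1.692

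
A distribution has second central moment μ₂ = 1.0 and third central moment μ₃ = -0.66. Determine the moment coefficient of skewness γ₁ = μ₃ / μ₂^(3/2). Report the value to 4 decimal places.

-0.6600

σ = √μ₂ = √1.0 = 1.00000
σ³ = μ₂^(3/2) = 1.00000
γ₁ = μ₃/σ³ = -0.66 / 1.00000 ≈ -0.6600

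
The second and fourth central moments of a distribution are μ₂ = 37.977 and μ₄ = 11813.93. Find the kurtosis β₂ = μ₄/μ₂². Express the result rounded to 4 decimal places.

μ₂² = 37.977² = 1442.25253
μ₄/μ₂² = 11813.93 / 1442.25253 = 8.19130
β₂ ≈ 8.1913

8.1913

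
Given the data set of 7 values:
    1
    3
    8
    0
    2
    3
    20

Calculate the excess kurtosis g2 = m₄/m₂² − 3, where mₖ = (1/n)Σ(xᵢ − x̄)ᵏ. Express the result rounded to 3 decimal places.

x̄ = 5.2857
Σ(xᵢ − x̄)² = 291.4286 ⇒ m₂ = 41.63265
Σ(xᵢ − x̄)⁴ = 48220.0233 ⇒ m₄ = 6888.57476
m₂² = 1733.27780
g2 = m₄/m₂² − 3 = 3.97431 − 3 ≈ 0.974

0.974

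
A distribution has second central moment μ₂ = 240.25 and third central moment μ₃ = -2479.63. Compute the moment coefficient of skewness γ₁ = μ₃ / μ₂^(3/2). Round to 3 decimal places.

σ = √μ₂ = √240.25 = 15.50000
σ³ = μ₂^(3/2) = 3723.87500
γ₁ = μ₃/σ³ = -2479.63 / 3723.87500 ≈ -0.666

-0.666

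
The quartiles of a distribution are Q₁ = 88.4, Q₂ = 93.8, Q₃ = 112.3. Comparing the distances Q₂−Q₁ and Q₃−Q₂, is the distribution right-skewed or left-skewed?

right-skewed

Q₂ − Q₁ = 5.4;  Q₃ − Q₂ = 18.5
Q₃ − Q₂ > Q₂ − Q₁ ⇒ the upper half is more spread out ⇒ right-skewed.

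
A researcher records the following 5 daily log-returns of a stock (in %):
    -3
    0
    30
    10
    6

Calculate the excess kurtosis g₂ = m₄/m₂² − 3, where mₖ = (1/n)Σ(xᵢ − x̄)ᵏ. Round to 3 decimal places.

-0.441

x̄ = 8.6000
Σ(xᵢ − x̄)² = 675.2000 ⇒ m₂ = 135.04000
Σ(xᵢ − x̄)⁴ = 233353.3760 ⇒ m₄ = 46670.67520
m₂² = 18235.80160
g₂ = m₄/m₂² − 3 = 2.55929 − 3 ≈ -0.441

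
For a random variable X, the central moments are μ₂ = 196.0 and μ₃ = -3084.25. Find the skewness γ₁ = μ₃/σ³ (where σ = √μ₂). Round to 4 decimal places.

σ = √μ₂ = √196.0 = 14.00000
σ³ = μ₂^(3/2) = 2744.00000
γ₁ = μ₃/σ³ = -3084.25 / 2744.00000 ≈ -1.1240

-1.1240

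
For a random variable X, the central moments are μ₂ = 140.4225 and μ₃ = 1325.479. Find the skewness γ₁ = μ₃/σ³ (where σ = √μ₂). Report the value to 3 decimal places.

σ = √μ₂ = √140.4225 = 11.85000
σ³ = μ₂^(3/2) = 1664.00663
γ₁ = μ₃/σ³ = 1325.479 / 1664.00663 ≈ 0.797

0.797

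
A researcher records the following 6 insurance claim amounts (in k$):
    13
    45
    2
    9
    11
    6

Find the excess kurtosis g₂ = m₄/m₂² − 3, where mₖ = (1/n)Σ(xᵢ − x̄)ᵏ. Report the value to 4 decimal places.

0.7845

x̄ = 14.3333
Σ(xᵢ − x̄)² = 1203.3333 ⇒ m₂ = 200.55556
Σ(xᵢ − x̄)⁴ = 913331.7778 ⇒ m₄ = 152221.96296
m₂² = 40222.53086
g₂ = m₄/m₂² − 3 = 3.78449 − 3 ≈ 0.7845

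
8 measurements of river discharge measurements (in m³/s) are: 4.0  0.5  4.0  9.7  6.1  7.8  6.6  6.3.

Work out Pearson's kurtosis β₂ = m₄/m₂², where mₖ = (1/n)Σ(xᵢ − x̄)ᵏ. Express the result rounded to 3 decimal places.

2.700

x̄ = 5.6250
Σ(xᵢ − x̄)² = 54.5150 ⇒ m₂ = 6.81437
Σ(xᵢ − x̄)⁴ = 1003.1166 ⇒ m₄ = 125.38958
m₂² = 46.43571
β₂ = m₄/m₂² = 125.38958 / 46.43571 ≈ 2.700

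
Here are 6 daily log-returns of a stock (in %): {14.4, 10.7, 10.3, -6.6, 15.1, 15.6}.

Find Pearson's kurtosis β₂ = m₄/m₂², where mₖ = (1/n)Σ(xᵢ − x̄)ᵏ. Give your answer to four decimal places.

3.6914

x̄ = 9.9167
Σ(xᵢ − x̄)² = 352.8283 ⇒ m₂ = 58.80472
Σ(xᵢ − x̄)⁴ = 76589.5515 ⇒ m₄ = 12764.92525
m₂² = 3457.99536
β₂ = m₄/m₂² = 12764.92525 / 3457.99536 ≈ 3.6914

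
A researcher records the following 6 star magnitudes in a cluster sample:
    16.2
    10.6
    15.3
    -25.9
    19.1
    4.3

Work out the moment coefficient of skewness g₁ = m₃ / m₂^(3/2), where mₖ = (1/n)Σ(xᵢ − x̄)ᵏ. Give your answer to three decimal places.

-1.437

x̄ = (16.2 + 10.6 + 15.3 - 25.9 + 19.1 + 4.3) / 6 = 6.6000
deviations (xᵢ − x̄): 9.6000, 4.0000, 8.7000, -32.5000, 12.5000, -2.3000
Σ(xᵢ − x̄)² = 1401.6400 ⇒ m₂ = 1401.6400/6 = 233.60667
Σ(xᵢ − x̄)³ = -30779.9280 ⇒ m₃ = -30779.9280/6 = -5129.98800
m₂^(3/2) = 233.60667^(1.5) = 3570.49023
g₁ = m₃ / m₂^(3/2) = -5129.98800 / 3570.49023 ≈ -1.437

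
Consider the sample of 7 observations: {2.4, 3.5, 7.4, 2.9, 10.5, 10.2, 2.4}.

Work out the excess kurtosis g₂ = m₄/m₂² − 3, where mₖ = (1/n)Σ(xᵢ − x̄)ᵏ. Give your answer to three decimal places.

-1.588

x̄ = 5.6143
Σ(xᵢ − x̄)² = 80.5886 ⇒ m₂ = 11.51265
Σ(xᵢ − x̄)⁴ = 1309.9101 ⇒ m₄ = 187.13002
m₂² = 132.54118
g₂ = m₄/m₂² − 3 = 1.41186 − 3 ≈ -1.588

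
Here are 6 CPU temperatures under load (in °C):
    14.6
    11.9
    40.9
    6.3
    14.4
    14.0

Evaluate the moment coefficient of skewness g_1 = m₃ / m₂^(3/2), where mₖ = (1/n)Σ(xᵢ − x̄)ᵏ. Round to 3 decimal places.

1.505

x̄ = (14.6 + 11.9 + 40.9 + 6.3 + 14.4 + 14.0) / 6 = 17.0167
deviations (xᵢ − x̄): -2.4167, -5.1167, 23.8833, -10.7167, -2.6167, -3.0167
Σ(xᵢ − x̄)² = 733.2283 ⇒ m₂ = 733.2283/6 = 122.20472
Σ(xᵢ − x̄)³ = 12199.1636 ⇒ m₃ = 12199.1636/6 = 2033.19393
m₂^(3/2) = 122.20472^(1.5) = 1350.92731
g_1 = m₃ / m₂^(3/2) = 2033.19393 / 1350.92731 ≈ 1.505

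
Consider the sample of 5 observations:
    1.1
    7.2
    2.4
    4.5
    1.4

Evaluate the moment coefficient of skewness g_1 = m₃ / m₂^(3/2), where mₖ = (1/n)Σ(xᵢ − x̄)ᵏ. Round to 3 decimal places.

x̄ = (1.1 + 7.2 + 2.4 + 4.5 + 1.4) / 5 = 3.3200
deviations (xᵢ − x̄): -2.2200, 3.8800, -0.9200, 1.1800, -1.9200
Σ(xᵢ − x̄)² = 25.9080 ⇒ m₂ = 25.9080/5 = 5.18160
Σ(xᵢ − x̄)³ = 41.2565 ⇒ m₃ = 41.2565/5 = 8.25130
m₂^(3/2) = 5.18160^(1.5) = 11.79494
g_1 = m₃ / m₂^(3/2) = 8.25130 / 11.79494 ≈ 0.700

0.700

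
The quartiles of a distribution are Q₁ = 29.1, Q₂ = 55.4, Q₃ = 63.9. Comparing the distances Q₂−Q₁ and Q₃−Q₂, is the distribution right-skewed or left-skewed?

left-skewed

Q₂ − Q₁ = 26.3;  Q₃ − Q₂ = 8.5
Q₂ − Q₁ > Q₃ − Q₂ ⇒ the lower half is more spread out ⇒ left-skewed.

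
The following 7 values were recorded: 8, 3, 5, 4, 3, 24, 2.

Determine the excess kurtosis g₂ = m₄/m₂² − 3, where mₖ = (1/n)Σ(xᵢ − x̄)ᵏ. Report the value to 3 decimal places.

x̄ = 7.0000
Σ(xᵢ − x̄)² = 360.0000 ⇒ m₂ = 51.42857
Σ(xᵢ − x̄)⁴ = 84756.0000 ⇒ m₄ = 12108.00000
m₂² = 2644.89796
g₂ = m₄/m₂² − 3 = 4.57787 − 3 ≈ 1.578

1.578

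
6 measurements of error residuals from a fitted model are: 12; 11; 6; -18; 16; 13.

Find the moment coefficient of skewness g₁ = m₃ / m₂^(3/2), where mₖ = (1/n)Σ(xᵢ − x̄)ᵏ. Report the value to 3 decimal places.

-1.532

x̄ = (12 + 11 + 6 - 18 + 16 + 13) / 6 = 6.6667
deviations (xᵢ − x̄): 5.3333, 4.3333, -0.6667, -24.6667, 9.3333, 6.3333
Σ(xᵢ − x̄)² = 783.3333 ⇒ m₂ = 783.3333/6 = 130.55556
Σ(xᵢ − x̄)³ = -13708.4444 ⇒ m₃ = -13708.4444/6 = -2284.74074
m₂^(3/2) = 130.55556^(1.5) = 1491.73966
g₁ = m₃ / m₂^(3/2) = -2284.74074 / 1491.73966 ≈ -1.532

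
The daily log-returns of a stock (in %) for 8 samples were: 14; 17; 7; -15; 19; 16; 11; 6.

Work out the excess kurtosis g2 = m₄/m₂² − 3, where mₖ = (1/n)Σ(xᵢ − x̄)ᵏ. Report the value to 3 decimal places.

1.269

x̄ = 9.3750
Σ(xᵢ − x̄)² = 829.8750 ⇒ m₂ = 103.73438
Σ(xᵢ − x̄)⁴ = 367518.1816 ⇒ m₄ = 45939.77271
m₂² = 10760.82056
g2 = m₄/m₂² − 3 = 4.26917 − 3 ≈ 1.269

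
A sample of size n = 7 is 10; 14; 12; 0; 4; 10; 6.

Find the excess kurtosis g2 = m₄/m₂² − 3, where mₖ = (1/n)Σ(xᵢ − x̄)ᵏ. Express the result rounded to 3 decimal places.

x̄ = 8.0000
Σ(xᵢ − x̄)² = 144.0000 ⇒ m₂ = 20.57143
Σ(xᵢ − x̄)⁴ = 5952.0000 ⇒ m₄ = 850.28571
m₂² = 423.18367
g2 = m₄/m₂² − 3 = 2.00926 − 3 ≈ -0.991

-0.991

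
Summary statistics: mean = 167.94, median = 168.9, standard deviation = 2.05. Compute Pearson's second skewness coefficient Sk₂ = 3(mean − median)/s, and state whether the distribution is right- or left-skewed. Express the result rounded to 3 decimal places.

Sk₂ = 3(167.94 − 168.9) / 2.05 = 3 × -0.9600 / 2.05
    = -2.8800 / 2.05 ≈ -1.405
Sk₂ < 0 ⇒ mean < median ⇒ left-skewed (negative skew).

-1.405, left-skewed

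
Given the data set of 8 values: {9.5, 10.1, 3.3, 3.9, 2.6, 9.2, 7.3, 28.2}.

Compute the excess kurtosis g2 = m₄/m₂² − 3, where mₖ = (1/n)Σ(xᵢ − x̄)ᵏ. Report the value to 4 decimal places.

x̄ = 9.2625
Σ(xᵢ − x̄)² = 471.9388 ⇒ m₂ = 58.99234
Σ(xᵢ − x̄)⁴ = 132691.2293 ⇒ m₄ = 16586.40366
m₂² = 3480.09662
g2 = m₄/m₂² − 3 = 4.76608 − 3 ≈ 1.7661

1.7661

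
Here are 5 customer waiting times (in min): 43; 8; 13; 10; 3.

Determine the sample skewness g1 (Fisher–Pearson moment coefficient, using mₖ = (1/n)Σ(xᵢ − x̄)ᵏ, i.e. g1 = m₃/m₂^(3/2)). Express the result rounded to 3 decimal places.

1.301

x̄ = (43 + 8 + 13 + 10 + 3) / 5 = 15.4000
deviations (xᵢ − x̄): 27.6000, -7.4000, -2.4000, -5.4000, -12.4000
Σ(xᵢ − x̄)² = 1005.2000 ⇒ m₂ = 1005.2000/5 = 201.04000
Σ(xᵢ − x̄)³ = 18541.4400 ⇒ m₃ = 18541.4400/5 = 3708.28800
m₂^(3/2) = 201.04000^(1.5) = 2850.51751
g1 = m₃ / m₂^(3/2) = 3708.28800 / 2850.51751 ≈ 1.301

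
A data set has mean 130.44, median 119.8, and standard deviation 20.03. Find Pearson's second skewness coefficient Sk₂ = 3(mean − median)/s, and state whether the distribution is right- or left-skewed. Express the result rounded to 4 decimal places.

Sk₂ = 3(130.44 − 119.8) / 20.03 = 3 × 10.6400 / 20.03
    = 31.9200 / 20.03 ≈ 1.5936
Sk₂ > 0 ⇒ mean > median ⇒ right-skewed (positive skew).

1.5936, right-skewed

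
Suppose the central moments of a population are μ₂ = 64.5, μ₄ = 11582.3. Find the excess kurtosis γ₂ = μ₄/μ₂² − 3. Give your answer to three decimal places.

-0.216

μ₂² = 64.5² = 4160.25000
μ₄/μ₂² = 11582.3 / 4160.25000 = 2.78404
γ₂ = 2.78404 − 3 ≈ -0.216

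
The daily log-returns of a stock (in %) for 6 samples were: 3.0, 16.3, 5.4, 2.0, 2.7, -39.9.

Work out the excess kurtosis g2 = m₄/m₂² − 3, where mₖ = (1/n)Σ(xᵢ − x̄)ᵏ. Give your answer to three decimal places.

x̄ = -1.7500
Σ(xᵢ − x̄)² = 1888.7750 ⇒ m₂ = 314.79583
Σ(xᵢ − x̄)⁴ = 2228114.3918 ⇒ m₄ = 371352.39864
m₂² = 99096.41668
g2 = m₄/m₂² − 3 = 3.74738 − 3 ≈ 0.747

0.747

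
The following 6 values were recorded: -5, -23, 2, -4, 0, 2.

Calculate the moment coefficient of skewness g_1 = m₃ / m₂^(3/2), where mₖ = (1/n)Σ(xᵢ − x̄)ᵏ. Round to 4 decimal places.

x̄ = (-5 - 23 + 2 - 4 + 0 + 2) / 6 = -4.6667
deviations (xᵢ − x̄): -0.3333, -18.3333, 6.6667, 0.6667, 4.6667, 6.6667
Σ(xᵢ − x̄)² = 447.3333 ⇒ m₂ = 447.3333/6 = 74.55556
Σ(xᵢ − x̄)³ = -5467.5556 ⇒ m₃ = -5467.5556/6 = -911.25926
m₂^(3/2) = 74.55556^(1.5) = 643.75411
g_1 = m₃ / m₂^(3/2) = -911.25926 / 643.75411 ≈ -1.4155

-1.4155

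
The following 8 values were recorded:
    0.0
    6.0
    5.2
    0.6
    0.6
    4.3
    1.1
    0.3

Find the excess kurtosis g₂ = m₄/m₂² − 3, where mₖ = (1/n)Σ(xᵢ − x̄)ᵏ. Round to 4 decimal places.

x̄ = 2.2625
Σ(xᵢ − x̄)² = 42.5987 ⇒ m₂ = 5.32484
Σ(xᵢ − x̄)⁴ = 344.9637 ⇒ m₄ = 43.12047
m₂² = 28.35396
g₂ = m₄/m₂² − 3 = 1.52079 − 3 ≈ -1.4792

-1.4792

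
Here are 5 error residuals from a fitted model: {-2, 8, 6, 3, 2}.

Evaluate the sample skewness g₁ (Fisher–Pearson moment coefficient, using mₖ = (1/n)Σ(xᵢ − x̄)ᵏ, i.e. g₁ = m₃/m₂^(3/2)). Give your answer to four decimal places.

x̄ = (-2 + 8 + 6 + 3 + 2) / 5 = 3.4000
deviations (xᵢ − x̄): -5.4000, 4.6000, 2.6000, -0.4000, -1.4000
Σ(xᵢ − x̄)² = 59.2000 ⇒ m₂ = 59.2000/5 = 11.84000
Σ(xᵢ − x̄)³ = -45.3600 ⇒ m₃ = -45.3600/5 = -9.07200
m₂^(3/2) = 11.84000^(1.5) = 40.74061
g₁ = m₃ / m₂^(3/2) = -9.07200 / 40.74061 ≈ -0.2227

-0.2227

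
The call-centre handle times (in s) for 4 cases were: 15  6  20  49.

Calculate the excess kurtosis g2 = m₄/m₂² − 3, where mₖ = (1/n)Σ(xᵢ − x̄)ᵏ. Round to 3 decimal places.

-0.878

x̄ = 22.5000
Σ(xᵢ − x̄)² = 1037.0000 ⇒ m₂ = 259.25000
Σ(xᵢ − x̄)⁴ = 570478.2500 ⇒ m₄ = 142619.56250
m₂² = 67210.56250
g2 = m₄/m₂² − 3 = 2.12198 − 3 ≈ -0.878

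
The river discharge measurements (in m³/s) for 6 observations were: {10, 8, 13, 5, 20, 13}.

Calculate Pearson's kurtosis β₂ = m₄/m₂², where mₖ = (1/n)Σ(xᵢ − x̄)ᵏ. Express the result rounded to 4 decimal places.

x̄ = 11.5000
Σ(xᵢ − x̄)² = 133.5000 ⇒ m₂ = 22.25000
Σ(xᵢ − x̄)⁴ = 7170.3750 ⇒ m₄ = 1195.06250
m₂² = 495.06250
β₂ = m₄/m₂² = 1195.06250 / 495.06250 ≈ 2.4140

2.4140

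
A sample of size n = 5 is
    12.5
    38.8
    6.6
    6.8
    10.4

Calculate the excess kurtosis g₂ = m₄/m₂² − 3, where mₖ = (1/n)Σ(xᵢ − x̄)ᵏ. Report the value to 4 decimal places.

x̄ = 15.0200
Σ(xᵢ − x̄)² = 731.6480 ⇒ m₂ = 146.32960
Σ(xᵢ − x̄)⁴ = 329864.8297 ⇒ m₄ = 65972.96595
m₂² = 21412.35184
g₂ = m₄/m₂² − 3 = 3.08107 − 3 ≈ 0.0811

0.0811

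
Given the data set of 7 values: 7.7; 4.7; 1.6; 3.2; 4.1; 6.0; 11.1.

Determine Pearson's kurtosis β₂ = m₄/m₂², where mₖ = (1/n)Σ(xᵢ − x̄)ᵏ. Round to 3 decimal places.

2.521

x̄ = 5.4857
Σ(xᵢ − x̄)² = 59.5486 ⇒ m₂ = 8.50694
Σ(xᵢ − x̄)⁴ = 1276.9698 ⇒ m₄ = 182.42426
m₂² = 72.36801
β₂ = m₄/m₂² = 182.42426 / 72.36801 ≈ 2.521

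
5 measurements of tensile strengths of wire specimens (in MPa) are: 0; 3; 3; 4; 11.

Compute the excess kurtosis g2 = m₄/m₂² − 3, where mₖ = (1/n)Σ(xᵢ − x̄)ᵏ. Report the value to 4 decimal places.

-0.2509

x̄ = 4.2000
Σ(xᵢ − x̄)² = 66.8000 ⇒ m₂ = 13.36000
Σ(xᵢ − x̄)⁴ = 2453.4560 ⇒ m₄ = 490.69120
m₂² = 178.48960
g2 = m₄/m₂² − 3 = 2.74913 − 3 ≈ -0.2509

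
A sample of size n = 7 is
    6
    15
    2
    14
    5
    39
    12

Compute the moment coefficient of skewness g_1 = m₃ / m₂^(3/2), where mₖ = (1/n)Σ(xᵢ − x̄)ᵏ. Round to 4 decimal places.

x̄ = (6 + 15 + 2 + 14 + 5 + 39 + 12) / 7 = 13.2857
deviations (xᵢ − x̄): -7.2857, 1.7143, -11.2857, 0.7143, -8.2857, 25.7143, -1.2857
Σ(xᵢ − x̄)² = 915.4286 ⇒ m₂ = 915.4286/7 = 130.77551
Σ(xᵢ − x̄)³ = 14613.1837 ⇒ m₃ = 14613.1837/7 = 2087.59767
m₂^(3/2) = 130.77551^(1.5) = 1495.51108
g_1 = m₃ / m₂^(3/2) = 2087.59767 / 1495.51108 ≈ 1.3959

1.3959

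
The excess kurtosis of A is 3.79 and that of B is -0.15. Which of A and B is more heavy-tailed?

Higher excess kurtosis ⇒ heavier tails relative to the normal distribution.
3.79 vs -0.15: the larger is 3.79, so A has heavier tails. (A is leptokurtic — heavier-than-normal tails; the other is platykurtic.)

A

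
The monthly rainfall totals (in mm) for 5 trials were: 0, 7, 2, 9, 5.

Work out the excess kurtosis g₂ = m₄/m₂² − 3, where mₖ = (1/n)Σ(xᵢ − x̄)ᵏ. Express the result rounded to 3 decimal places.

-1.407

x̄ = 4.6000
Σ(xᵢ − x̄)² = 53.2000 ⇒ m₂ = 10.64000
Σ(xᵢ − x̄)⁴ = 901.4560 ⇒ m₄ = 180.29120
m₂² = 113.20960
g₂ = m₄/m₂² − 3 = 1.59254 − 3 ≈ -1.407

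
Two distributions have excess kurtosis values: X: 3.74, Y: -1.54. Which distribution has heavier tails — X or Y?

X

Higher excess kurtosis ⇒ heavier tails relative to the normal distribution.
3.74 vs -1.54: the larger is 3.74, so X has heavier tails. (X is leptokurtic — heavier-than-normal tails; the other is platykurtic.)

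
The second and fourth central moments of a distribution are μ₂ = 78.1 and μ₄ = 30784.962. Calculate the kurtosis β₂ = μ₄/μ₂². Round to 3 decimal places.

5.047

μ₂² = 78.1² = 6099.61000
μ₄/μ₂² = 30784.962 / 6099.61000 = 5.04704
β₂ ≈ 5.047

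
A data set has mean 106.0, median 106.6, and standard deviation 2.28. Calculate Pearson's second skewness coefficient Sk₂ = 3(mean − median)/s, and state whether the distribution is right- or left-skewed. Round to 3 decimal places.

-0.789, left-skewed

Sk₂ = 3(106.0 − 106.6) / 2.28 = 3 × -0.6000 / 2.28
    = -1.8000 / 2.28 ≈ -0.789
Sk₂ < 0 ⇒ mean < median ⇒ left-skewed (negative skew).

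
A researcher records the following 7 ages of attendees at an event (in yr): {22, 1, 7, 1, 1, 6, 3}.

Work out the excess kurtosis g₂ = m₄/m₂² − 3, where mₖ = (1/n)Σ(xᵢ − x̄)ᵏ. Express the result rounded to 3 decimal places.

1.196

x̄ = 5.8571
Σ(xᵢ − x̄)² = 340.8571 ⇒ m₂ = 48.69388
Σ(xᵢ − x̄)⁴ = 69646.1749 ⇒ m₄ = 9949.45356
m₂² = 2371.09371
g₂ = m₄/m₂² − 3 = 4.19615 − 3 ≈ 1.196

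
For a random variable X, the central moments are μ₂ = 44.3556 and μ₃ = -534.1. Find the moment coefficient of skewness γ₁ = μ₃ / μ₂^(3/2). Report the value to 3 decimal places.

σ = √μ₂ = √44.3556 = 6.66000
σ³ = μ₂^(3/2) = 295.40830
γ₁ = μ₃/σ³ = -534.1 / 295.40830 ≈ -1.808

-1.808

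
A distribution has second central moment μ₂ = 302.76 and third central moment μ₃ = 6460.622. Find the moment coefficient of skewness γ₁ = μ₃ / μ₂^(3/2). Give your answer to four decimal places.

σ = √μ₂ = √302.76 = 17.40000
σ³ = μ₂^(3/2) = 5268.02400
γ₁ = μ₃/σ³ = 6460.622 / 5268.02400 ≈ 1.2264

1.2264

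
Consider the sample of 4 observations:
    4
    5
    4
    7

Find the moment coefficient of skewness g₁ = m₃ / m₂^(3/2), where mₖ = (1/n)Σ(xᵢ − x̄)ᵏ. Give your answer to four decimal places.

0.8165

x̄ = (4 + 5 + 4 + 7) / 4 = 5.0000
deviations (xᵢ − x̄): -1.0000, 0.0000, -1.0000, 2.0000
Σ(xᵢ − x̄)² = 6.0000 ⇒ m₂ = 6.0000/4 = 1.50000
Σ(xᵢ − x̄)³ = 6.0000 ⇒ m₃ = 6.0000/4 = 1.50000
m₂^(3/2) = 1.50000^(1.5) = 1.83712
g₁ = m₃ / m₂^(3/2) = 1.50000 / 1.83712 ≈ 0.8165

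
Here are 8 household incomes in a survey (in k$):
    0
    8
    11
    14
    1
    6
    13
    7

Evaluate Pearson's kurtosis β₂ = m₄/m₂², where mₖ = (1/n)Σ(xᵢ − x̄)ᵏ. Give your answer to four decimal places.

1.8047

x̄ = 7.5000
Σ(xᵢ − x̄)² = 186.0000 ⇒ m₂ = 23.25000
Σ(xᵢ − x̄)⁴ = 7804.5000 ⇒ m₄ = 975.56250
m₂² = 540.56250
β₂ = m₄/m₂² = 975.56250 / 540.56250 ≈ 1.8047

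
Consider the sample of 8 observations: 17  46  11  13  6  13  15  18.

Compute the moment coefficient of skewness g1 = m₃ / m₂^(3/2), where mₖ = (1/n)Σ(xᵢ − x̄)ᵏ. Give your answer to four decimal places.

x̄ = (17 + 46 + 11 + 13 + 6 + 13 + 15 + 18) / 8 = 17.3750
deviations (xᵢ − x̄): -0.3750, 28.6250, -6.3750, -4.3750, -11.3750, -4.3750, -2.3750, 0.6250
Σ(xᵢ − x̄)² = 1033.8750 ⇒ m₂ = 1033.8750/8 = 129.23438
Σ(xᵢ − x̄)³ = 21543.4688 ⇒ m₃ = 21543.4688/8 = 2692.93359
m₂^(3/2) = 129.23438^(1.5) = 1469.15315
g1 = m₃ / m₂^(3/2) = 2692.93359 / 1469.15315 ≈ 1.8330

1.8330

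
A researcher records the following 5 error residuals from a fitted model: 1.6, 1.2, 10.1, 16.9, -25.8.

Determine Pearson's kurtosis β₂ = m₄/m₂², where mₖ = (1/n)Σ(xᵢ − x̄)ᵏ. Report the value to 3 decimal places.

2.589

x̄ = 0.8000
Σ(xᵢ − x̄)² = 1054.0600 ⇒ m₂ = 210.81200
Σ(xᵢ − x̄)⁴ = 575311.9330 ⇒ m₄ = 115062.38660
m₂² = 44441.69934
β₂ = m₄/m₂² = 115062.38660 / 44441.69934 ≈ 2.589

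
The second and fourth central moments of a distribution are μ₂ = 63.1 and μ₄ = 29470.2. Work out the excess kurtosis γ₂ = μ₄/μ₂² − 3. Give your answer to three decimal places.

4.402

μ₂² = 63.1² = 3981.61000
μ₄/μ₂² = 29470.2 / 3981.61000 = 7.40158
γ₂ = 7.40158 − 3 ≈ 4.402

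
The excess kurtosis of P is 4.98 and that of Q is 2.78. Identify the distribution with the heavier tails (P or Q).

Higher excess kurtosis ⇒ heavier tails relative to the normal distribution.
4.98 vs 2.78: the larger is 4.98, so P has heavier tails.

P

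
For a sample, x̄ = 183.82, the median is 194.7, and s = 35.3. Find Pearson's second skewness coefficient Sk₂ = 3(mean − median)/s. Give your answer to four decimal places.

Sk₂ = 3(183.82 − 194.7) / 35.3 = 3 × -10.8800 / 35.3
    = -32.6400 / 35.3 ≈ -0.9246

-0.9246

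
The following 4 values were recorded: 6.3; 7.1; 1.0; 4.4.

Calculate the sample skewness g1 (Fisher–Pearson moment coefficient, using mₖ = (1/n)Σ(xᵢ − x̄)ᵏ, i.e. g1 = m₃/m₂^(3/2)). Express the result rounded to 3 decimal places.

x̄ = (6.3 + 7.1 + 1.0 + 4.4) / 4 = 4.7000
deviations (xᵢ − x̄): 1.6000, 2.4000, -3.7000, -0.3000
Σ(xᵢ − x̄)² = 22.1000 ⇒ m₂ = 22.1000/4 = 5.52500
Σ(xᵢ − x̄)³ = -32.7600 ⇒ m₃ = -32.7600/4 = -8.19000
m₂^(3/2) = 5.52500^(1.5) = 12.98669
g1 = m₃ / m₂^(3/2) = -8.19000 / 12.98669 ≈ -0.631

-0.631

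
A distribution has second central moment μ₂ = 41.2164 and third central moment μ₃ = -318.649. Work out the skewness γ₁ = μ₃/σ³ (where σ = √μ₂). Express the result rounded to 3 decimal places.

σ = √μ₂ = √41.2164 = 6.42000
σ³ = μ₂^(3/2) = 264.60929
γ₁ = μ₃/σ³ = -318.649 / 264.60929 ≈ -1.204

-1.204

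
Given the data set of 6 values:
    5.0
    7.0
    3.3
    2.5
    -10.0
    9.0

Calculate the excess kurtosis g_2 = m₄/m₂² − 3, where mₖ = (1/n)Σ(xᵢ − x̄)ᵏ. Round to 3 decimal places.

0.393

x̄ = 2.8000
Σ(xᵢ − x̄)² = 225.1000 ⇒ m₂ = 37.51667
Σ(xᵢ − x̄)⁴ = 28655.8450 ⇒ m₄ = 4775.97417
m₂² = 1407.50028
g_2 = m₄/m₂² − 3 = 3.39323 − 3 ≈ 0.393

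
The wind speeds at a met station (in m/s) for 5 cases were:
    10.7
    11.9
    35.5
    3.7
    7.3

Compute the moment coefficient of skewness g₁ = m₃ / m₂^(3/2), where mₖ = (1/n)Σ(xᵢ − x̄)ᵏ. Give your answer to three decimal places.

1.255

x̄ = (10.7 + 11.9 + 35.5 + 3.7 + 7.3) / 5 = 13.8200
deviations (xᵢ − x̄): -3.1200, -1.9200, 21.6800, -10.1200, -6.5200
Σ(xᵢ − x̄)² = 628.3680 ⇒ m₂ = 628.3680/5 = 125.67360
Σ(xᵢ − x̄)³ = 8839.0349 ⇒ m₃ = 8839.0349/5 = 1767.80698
m₂^(3/2) = 125.67360^(1.5) = 1408.85431
g₁ = m₃ / m₂^(3/2) = 1767.80698 / 1408.85431 ≈ 1.255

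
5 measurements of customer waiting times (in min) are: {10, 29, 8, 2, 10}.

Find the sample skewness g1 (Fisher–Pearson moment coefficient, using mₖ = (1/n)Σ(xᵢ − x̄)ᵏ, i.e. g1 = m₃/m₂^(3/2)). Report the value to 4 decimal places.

x̄ = (10 + 29 + 8 + 2 + 10) / 5 = 11.8000
deviations (xᵢ − x̄): -1.8000, 17.2000, -3.8000, -9.8000, -1.8000
Σ(xᵢ − x̄)² = 412.8000 ⇒ m₂ = 412.8000/5 = 82.56000
Σ(xᵢ − x̄)³ = 4080.7200 ⇒ m₃ = 4080.7200/5 = 816.14400
m₂^(3/2) = 82.56000^(1.5) = 750.16108
g1 = m₃ / m₂^(3/2) = 816.14400 / 750.16108 ≈ 1.0880

1.0880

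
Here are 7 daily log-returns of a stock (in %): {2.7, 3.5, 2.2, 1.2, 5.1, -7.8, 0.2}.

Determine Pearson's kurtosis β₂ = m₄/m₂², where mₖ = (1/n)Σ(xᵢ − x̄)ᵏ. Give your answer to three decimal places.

x̄ = 1.0143
Σ(xᵢ − x̄)² = 105.5086 ⇒ m₂ = 15.07265
Σ(xᵢ − x̄)⁴ = 6363.3177 ⇒ m₄ = 909.04538
m₂² = 227.18487
β₂ = m₄/m₂² = 909.04538 / 227.18487 ≈ 4.001

4.001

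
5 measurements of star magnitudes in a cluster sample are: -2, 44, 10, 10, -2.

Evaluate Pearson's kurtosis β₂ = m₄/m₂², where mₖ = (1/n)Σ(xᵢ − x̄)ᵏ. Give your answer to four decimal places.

2.7751

x̄ = 12.0000
Σ(xᵢ − x̄)² = 1424.0000 ⇒ m₂ = 284.80000
Σ(xᵢ − x̄)⁴ = 1125440.0000 ⇒ m₄ = 225088.00000
m₂² = 81111.04000
β₂ = m₄/m₂² = 225088.00000 / 81111.04000 ≈ 2.7751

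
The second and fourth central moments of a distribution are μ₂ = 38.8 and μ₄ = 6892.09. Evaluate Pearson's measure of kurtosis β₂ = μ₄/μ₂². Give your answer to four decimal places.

4.5781

μ₂² = 38.8² = 1505.44000
μ₄/μ₂² = 6892.09 / 1505.44000 = 4.57812
β₂ ≈ 4.5781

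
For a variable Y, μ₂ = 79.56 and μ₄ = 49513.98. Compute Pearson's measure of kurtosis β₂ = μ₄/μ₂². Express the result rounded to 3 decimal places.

7.822

μ₂² = 79.56² = 6329.79360
μ₄/μ₂² = 49513.98 / 6329.79360 = 7.82237
β₂ ≈ 7.822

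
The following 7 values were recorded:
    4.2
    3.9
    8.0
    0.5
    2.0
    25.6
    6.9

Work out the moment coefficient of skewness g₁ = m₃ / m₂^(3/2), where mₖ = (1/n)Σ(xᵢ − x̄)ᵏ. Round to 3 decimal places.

1.655

x̄ = (4.2 + 3.9 + 8.0 + 0.5 + 2.0 + 25.6 + 6.9) / 7 = 7.3000
deviations (xᵢ − x̄): -3.1000, -3.4000, 0.7000, -6.8000, -5.3000, 18.3000, -0.4000
Σ(xᵢ − x̄)² = 431.0400 ⇒ m₂ = 431.0400/7 = 61.57714
Σ(xᵢ − x̄)³ = 5596.3620 ⇒ m₃ = 5596.3620/7 = 799.48029
m₂^(3/2) = 61.57714^(1.5) = 483.20264
g₁ = m₃ / m₂^(3/2) = 799.48029 / 483.20264 ≈ 1.655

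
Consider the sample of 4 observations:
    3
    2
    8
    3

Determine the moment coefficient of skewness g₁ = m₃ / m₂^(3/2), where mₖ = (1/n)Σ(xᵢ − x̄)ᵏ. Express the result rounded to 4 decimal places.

1.0466

x̄ = (3 + 2 + 8 + 3) / 4 = 4.0000
deviations (xᵢ − x̄): -1.0000, -2.0000, 4.0000, -1.0000
Σ(xᵢ − x̄)² = 22.0000 ⇒ m₂ = 22.0000/4 = 5.50000
Σ(xᵢ − x̄)³ = 54.0000 ⇒ m₃ = 54.0000/4 = 13.50000
m₂^(3/2) = 5.50000^(1.5) = 12.89864
g₁ = m₃ / m₂^(3/2) = 13.50000 / 12.89864 ≈ 1.0466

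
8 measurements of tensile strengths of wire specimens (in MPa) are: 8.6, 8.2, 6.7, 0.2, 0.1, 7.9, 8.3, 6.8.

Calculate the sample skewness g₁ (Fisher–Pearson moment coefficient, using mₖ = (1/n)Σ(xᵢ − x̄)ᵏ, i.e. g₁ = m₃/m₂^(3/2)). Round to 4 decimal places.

-1.0350

x̄ = (8.6 + 8.2 + 6.7 + 0.2 + 0.1 + 7.9 + 8.3 + 6.8) / 8 = 5.8500
deviations (xᵢ − x̄): 2.7500, 2.3500, 0.8500, -5.6500, -5.7500, 2.0500, 2.4500, 0.9500
Σ(xᵢ − x̄)² = 89.9000 ⇒ m₂ = 89.9000/8 = 11.23750
Σ(xᵢ − x̄)³ = -311.9040 ⇒ m₃ = -311.9040/8 = -38.98800
m₂^(3/2) = 11.23750^(1.5) = 37.67078
g₁ = m₃ / m₂^(3/2) = -38.98800 / 37.67078 ≈ -1.0350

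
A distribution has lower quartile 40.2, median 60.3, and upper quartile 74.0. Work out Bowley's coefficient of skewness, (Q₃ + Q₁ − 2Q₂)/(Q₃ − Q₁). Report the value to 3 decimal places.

-0.189

numerator: Q₃ + Q₁ − 2Q₂ = 74.0 + 40.2 − 2×60.3 = -6.4000
denominator: Q₃ − Q₁ = 74.0 − 40.2 = 33.8000
Bowley skewness = -6.4000 / 33.8000 ≈ -0.189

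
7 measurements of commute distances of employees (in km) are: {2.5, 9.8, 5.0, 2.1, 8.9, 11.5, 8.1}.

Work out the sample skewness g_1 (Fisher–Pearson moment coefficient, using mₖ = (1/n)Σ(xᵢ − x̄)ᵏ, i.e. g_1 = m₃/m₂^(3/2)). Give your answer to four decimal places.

x̄ = (2.5 + 9.8 + 5.0 + 2.1 + 8.9 + 11.5 + 8.1) / 7 = 6.8429
deviations (xᵢ − x̄): -4.3429, 2.9571, -1.8429, -4.7429, 2.0571, 4.6571, 1.2571
Σ(xᵢ − x̄)² = 80.9971 ⇒ m₂ = 80.9971/7 = 11.57102
Σ(xᵢ − x̄)³ = -57.2955 ⇒ m₃ = -57.2955/7 = -8.18507
m₂^(3/2) = 11.57102^(1.5) = 39.36022
g_1 = m₃ / m₂^(3/2) = -8.18507 / 39.36022 ≈ -0.2080

-0.2080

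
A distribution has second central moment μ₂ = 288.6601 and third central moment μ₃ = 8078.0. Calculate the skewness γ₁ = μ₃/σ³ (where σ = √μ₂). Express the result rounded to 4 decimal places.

1.6471

σ = √μ₂ = √288.6601 = 16.99000
σ³ = μ₂^(3/2) = 4904.33510
γ₁ = μ₃/σ³ = 8078.0 / 4904.33510 ≈ 1.6471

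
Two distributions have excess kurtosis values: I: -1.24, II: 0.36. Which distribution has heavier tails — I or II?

II

Higher excess kurtosis ⇒ heavier tails relative to the normal distribution.
-1.24 vs 0.36: the larger is 0.36, so II has heavier tails. (II is leptokurtic — heavier-than-normal tails; the other is platykurtic.)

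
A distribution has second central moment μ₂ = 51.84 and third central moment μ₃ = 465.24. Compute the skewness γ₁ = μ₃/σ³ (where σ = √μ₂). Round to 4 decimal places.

1.2465

σ = √μ₂ = √51.84 = 7.20000
σ³ = μ₂^(3/2) = 373.24800
γ₁ = μ₃/σ³ = 465.24 / 373.24800 ≈ 1.2465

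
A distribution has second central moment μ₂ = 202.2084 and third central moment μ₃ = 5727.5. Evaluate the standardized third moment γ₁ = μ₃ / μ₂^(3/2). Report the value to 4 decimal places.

σ = √μ₂ = √202.2084 = 14.22000
σ³ = μ₂^(3/2) = 2875.40345
γ₁ = μ₃/σ³ = 5727.5 / 2875.40345 ≈ 1.9919

1.9919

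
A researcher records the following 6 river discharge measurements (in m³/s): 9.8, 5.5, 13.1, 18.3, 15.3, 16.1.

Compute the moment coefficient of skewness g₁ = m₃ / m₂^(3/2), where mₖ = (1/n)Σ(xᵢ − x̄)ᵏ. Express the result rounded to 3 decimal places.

x̄ = (9.8 + 5.5 + 13.1 + 18.3 + 15.3 + 16.1) / 6 = 13.0167
deviations (xᵢ − x̄): -3.2167, -7.5167, 0.0833, 5.2833, 2.2833, 3.0833
Σ(xᵢ − x̄)² = 109.4883 ⇒ m₂ = 109.4883/6 = 18.24806
Σ(xᵢ − x̄)³ = -269.2814 ⇒ m₃ = -269.2814/6 = -44.88024
m₂^(3/2) = 18.24806^(1.5) = 77.95157
g₁ = m₃ / m₂^(3/2) = -44.88024 / 77.95157 ≈ -0.576

-0.576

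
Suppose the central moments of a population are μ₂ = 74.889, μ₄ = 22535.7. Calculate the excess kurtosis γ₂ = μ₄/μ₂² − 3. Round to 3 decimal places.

1.018

μ₂² = 74.889² = 5608.36232
μ₄/μ₂² = 22535.7 / 5608.36232 = 4.01823
γ₂ = 4.01823 − 3 ≈ 1.018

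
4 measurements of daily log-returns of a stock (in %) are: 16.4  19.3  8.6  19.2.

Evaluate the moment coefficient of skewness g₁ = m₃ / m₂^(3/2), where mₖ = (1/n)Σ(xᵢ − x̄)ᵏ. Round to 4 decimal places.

-0.9298

x̄ = (16.4 + 19.3 + 8.6 + 19.2) / 4 = 15.8750
deviations (xᵢ − x̄): 0.5250, 3.4250, -7.2750, 3.3250
Σ(xᵢ − x̄)² = 75.9875 ⇒ m₂ = 75.9875/4 = 18.99688
Σ(xᵢ − x̄)³ = -307.9519 ⇒ m₃ = -307.9519/4 = -76.98797
m₂^(3/2) = 18.99688^(1.5) = 82.79865
g₁ = m₃ / m₂^(3/2) = -76.98797 / 82.79865 ≈ -0.9298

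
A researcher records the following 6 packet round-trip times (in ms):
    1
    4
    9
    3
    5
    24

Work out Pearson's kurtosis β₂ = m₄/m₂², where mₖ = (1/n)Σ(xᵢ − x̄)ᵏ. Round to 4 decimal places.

3.5096

x̄ = 7.6667
Σ(xᵢ − x̄)² = 355.3333 ⇒ m₂ = 59.22222
Σ(xᵢ − x̄)⁴ = 73854.4444 ⇒ m₄ = 12309.07407
m₂² = 3507.27160
β₂ = m₄/m₂² = 12309.07407 / 3507.27160 ≈ 3.5096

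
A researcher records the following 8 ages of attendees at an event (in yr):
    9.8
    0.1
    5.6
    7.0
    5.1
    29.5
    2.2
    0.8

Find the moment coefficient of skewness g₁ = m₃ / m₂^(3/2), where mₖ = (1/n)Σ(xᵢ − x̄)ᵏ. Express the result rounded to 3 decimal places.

1.760

x̄ = (9.8 + 0.1 + 5.6 + 7.0 + 5.1 + 29.5 + 2.2 + 0.8) / 8 = 7.5125
deviations (xᵢ − x̄): 2.2875, -7.4125, -1.9125, -0.5125, -2.4125, 21.9875, -5.3125, -6.7125
Σ(xᵢ − x̄)² = 626.6488 ⇒ m₂ = 626.6488/8 = 78.33109
Σ(xᵢ − x̄)³ = 9760.9957 ⇒ m₃ = 9760.9957/8 = 1220.12446
m₂^(3/2) = 78.33109^(1.5) = 693.26821
g₁ = m₃ / m₂^(3/2) = 1220.12446 / 693.26821 ≈ 1.760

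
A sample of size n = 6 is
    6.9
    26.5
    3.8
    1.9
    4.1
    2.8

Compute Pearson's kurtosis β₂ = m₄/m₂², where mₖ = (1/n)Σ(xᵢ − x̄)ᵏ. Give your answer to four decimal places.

3.9645

x̄ = 7.6667
Σ(xᵢ − x̄)² = 439.8933 ⇒ m₂ = 73.31556
Σ(xᵢ − x̄)⁴ = 127860.6678 ⇒ m₄ = 21310.11130
m₂² = 5375.17069
β₂ = m₄/m₂² = 21310.11130 / 5375.17069 ≈ 3.9645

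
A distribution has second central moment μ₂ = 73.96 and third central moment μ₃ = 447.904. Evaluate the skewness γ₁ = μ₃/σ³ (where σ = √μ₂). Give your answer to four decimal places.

σ = √μ₂ = √73.96 = 8.60000
σ³ = μ₂^(3/2) = 636.05600
γ₁ = μ₃/σ³ = 447.904 / 636.05600 ≈ 0.7042

0.7042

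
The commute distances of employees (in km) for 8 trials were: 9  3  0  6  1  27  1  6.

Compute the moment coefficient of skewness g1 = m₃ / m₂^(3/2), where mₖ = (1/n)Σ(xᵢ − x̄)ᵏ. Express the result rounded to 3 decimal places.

x̄ = (9 + 3 + 0 + 6 + 1 + 27 + 1 + 6) / 8 = 6.6250
deviations (xᵢ − x̄): 2.3750, -3.6250, -6.6250, -0.6250, -5.6250, 20.3750, -5.6250, -0.6250
Σ(xᵢ − x̄)² = 541.8750 ⇒ m₂ = 541.8750/8 = 67.73438
Σ(xᵢ − x̄)³ = 7777.0313 ⇒ m₃ = 7777.0313/8 = 972.12891
m₂^(3/2) = 67.73438^(1.5) = 557.45998
g1 = m₃ / m₂^(3/2) = 972.12891 / 557.45998 ≈ 1.744

1.744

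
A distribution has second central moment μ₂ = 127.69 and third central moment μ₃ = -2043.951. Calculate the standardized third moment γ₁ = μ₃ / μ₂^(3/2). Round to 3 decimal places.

-1.417

σ = √μ₂ = √127.69 = 11.30000
σ³ = μ₂^(3/2) = 1442.89700
γ₁ = μ₃/σ³ = -2043.951 / 1442.89700 ≈ -1.417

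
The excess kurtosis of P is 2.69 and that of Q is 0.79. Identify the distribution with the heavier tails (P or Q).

Higher excess kurtosis ⇒ heavier tails relative to the normal distribution.
2.69 vs 0.79: the larger is 2.69, so P has heavier tails.

P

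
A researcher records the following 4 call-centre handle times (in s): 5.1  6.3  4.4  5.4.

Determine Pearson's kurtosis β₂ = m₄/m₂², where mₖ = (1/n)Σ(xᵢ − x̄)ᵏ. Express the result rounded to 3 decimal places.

1.917

x̄ = 5.3000
Σ(xᵢ − x̄)² = 1.8600 ⇒ m₂ = 0.46500
Σ(xᵢ − x̄)⁴ = 1.6578 ⇒ m₄ = 0.41445
m₂² = 0.21622
β₂ = m₄/m₂² = 0.41445 / 0.21622 ≈ 1.917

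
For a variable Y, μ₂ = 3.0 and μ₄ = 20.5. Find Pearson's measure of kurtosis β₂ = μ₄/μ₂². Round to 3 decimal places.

μ₂² = 3.0² = 9.00000
μ₄/μ₂² = 20.5 / 9.00000 = 2.27778
β₂ ≈ 2.278

2.278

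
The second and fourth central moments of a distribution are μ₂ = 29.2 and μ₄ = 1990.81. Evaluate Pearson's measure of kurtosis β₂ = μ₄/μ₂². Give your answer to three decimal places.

μ₂² = 29.2² = 852.64000
μ₄/μ₂² = 1990.81 / 852.64000 = 2.33488
β₂ ≈ 2.335

2.335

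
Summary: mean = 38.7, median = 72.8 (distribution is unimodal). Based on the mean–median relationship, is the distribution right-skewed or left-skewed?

mean − median = 38.7 − 72.8 = -34.1
mean < median ⇒ the longer tail is on the left ⇒ left-skewed (negatively skewed).

left-skewed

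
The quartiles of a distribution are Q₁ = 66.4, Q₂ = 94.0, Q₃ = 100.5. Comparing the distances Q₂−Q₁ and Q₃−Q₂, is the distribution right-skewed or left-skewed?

Q₂ − Q₁ = 27.6;  Q₃ − Q₂ = 6.5
Q₂ − Q₁ > Q₃ − Q₂ ⇒ the lower half is more spread out ⇒ left-skewed.

left-skewed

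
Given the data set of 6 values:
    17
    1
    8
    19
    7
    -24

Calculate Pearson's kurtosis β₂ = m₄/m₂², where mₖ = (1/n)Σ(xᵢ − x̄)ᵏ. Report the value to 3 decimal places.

3.040

x̄ = 4.6667
Σ(xᵢ − x̄)² = 1209.3333 ⇒ m₂ = 201.55556
Σ(xᵢ − x̄)⁴ = 740997.7778 ⇒ m₄ = 123499.62963
m₂² = 40624.64198
β₂ = m₄/m₂² = 123499.62963 / 40624.64198 ≈ 3.040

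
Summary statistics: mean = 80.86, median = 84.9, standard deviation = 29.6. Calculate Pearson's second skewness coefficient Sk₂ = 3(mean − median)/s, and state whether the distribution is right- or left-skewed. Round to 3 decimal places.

-0.409, left-skewed

Sk₂ = 3(80.86 − 84.9) / 29.6 = 3 × -4.0400 / 29.6
    = -12.1200 / 29.6 ≈ -0.409
Sk₂ < 0 ⇒ mean < median ⇒ left-skewed (negative skew).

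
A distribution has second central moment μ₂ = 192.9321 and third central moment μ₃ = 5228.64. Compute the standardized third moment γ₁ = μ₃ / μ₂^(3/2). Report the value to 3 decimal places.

σ = √μ₂ = √192.9321 = 13.89000
σ³ = μ₂^(3/2) = 2679.82687
γ₁ = μ₃/σ³ = 5228.64 / 2679.82687 ≈ 1.951

1.951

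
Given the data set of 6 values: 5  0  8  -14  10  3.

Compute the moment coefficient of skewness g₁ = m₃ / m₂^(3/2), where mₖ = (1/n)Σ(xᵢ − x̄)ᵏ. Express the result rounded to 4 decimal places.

-1.1523

x̄ = (5 + 0 + 8 - 14 + 10 + 3) / 6 = 2.0000
deviations (xᵢ − x̄): 3.0000, -2.0000, 6.0000, -16.0000, 8.0000, 1.0000
Σ(xᵢ − x̄)² = 370.0000 ⇒ m₂ = 370.0000/6 = 61.66667
Σ(xᵢ − x̄)³ = -3348.0000 ⇒ m₃ = -3348.0000/6 = -558.00000
m₂^(3/2) = 61.66667^(1.5) = 484.25678
g₁ = m₃ / m₂^(3/2) = -558.00000 / 484.25678 ≈ -1.1523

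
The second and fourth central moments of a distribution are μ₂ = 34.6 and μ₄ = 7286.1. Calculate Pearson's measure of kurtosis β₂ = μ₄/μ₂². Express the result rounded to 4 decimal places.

6.0862

μ₂² = 34.6² = 1197.16000
μ₄/μ₂² = 7286.1 / 1197.16000 = 6.08615
β₂ ≈ 6.0862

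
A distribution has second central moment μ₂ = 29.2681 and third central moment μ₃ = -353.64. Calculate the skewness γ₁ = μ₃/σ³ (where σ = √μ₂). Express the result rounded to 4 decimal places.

-2.2334

σ = √μ₂ = √29.2681 = 5.41000
σ³ = μ₂^(3/2) = 158.34042
γ₁ = μ₃/σ³ = -353.64 / 158.34042 ≈ -2.2334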